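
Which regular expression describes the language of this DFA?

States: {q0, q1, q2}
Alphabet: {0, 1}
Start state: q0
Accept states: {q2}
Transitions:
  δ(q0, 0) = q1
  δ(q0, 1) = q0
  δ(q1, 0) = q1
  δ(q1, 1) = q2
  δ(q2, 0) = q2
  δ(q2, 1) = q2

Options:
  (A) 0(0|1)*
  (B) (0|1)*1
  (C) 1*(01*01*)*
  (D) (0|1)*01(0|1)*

Testing sample strings against the DFA:
  '001' -> accepted
  '01000' -> accepted
  '10' -> rejected
  '101' -> accepted
Checking each option for a counterexample:
  (A) 0(0|1)*: '0' is rejected by the DFA but matches the regex → eliminated
  (B) (0|1)*1: '1' is rejected by the DFA but matches the regex → eliminated
  (C) 1*(01*01*)*: ε is rejected by the DFA but matches the regex → eliminated
  (D) (0|1)*01(0|1)*: agrees with the DFA on all strings of length ≤ 4
Only (D) (0|1)*01(0|1)* is consistent with the DFA.

Final answer: (D) (0|1)*01(0|1)*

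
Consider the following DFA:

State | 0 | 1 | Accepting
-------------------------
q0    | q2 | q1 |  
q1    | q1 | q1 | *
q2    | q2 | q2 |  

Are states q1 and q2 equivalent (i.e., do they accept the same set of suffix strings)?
Try the suffix ε (the empty string).
From q1: q1 — accepting.
From q2: q2 — not accepting.
The two states disagree on this suffix, so they are not equivalent.

Final answer: No. Distinguishing string: ε (the empty string) - accepted from q1 but not from q2.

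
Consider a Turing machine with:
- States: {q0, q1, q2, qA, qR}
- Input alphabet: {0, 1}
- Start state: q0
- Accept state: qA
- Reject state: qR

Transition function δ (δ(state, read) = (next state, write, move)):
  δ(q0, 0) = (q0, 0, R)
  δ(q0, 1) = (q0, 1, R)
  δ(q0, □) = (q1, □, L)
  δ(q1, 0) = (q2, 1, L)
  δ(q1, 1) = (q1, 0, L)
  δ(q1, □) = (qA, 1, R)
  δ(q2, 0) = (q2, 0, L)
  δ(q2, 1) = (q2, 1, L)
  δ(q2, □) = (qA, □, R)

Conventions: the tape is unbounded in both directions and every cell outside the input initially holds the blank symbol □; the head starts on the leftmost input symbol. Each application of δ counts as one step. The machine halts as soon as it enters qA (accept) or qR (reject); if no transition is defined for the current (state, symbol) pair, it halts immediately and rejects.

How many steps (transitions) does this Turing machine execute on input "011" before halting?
Step 0: [q0]011 (head at position 0)
Step 1: δ(q0, 0) = (q0, 0, R)  ⊢  0[q0]11 (head at position 1)
Step 2: δ(q0, 1) = (q0, 1, R)  ⊢  01[q0]1 (head at position 2)
Step 3: δ(q0, 1) = (q0, 1, R)  ⊢  011[q0]□ (head at position 3)
Step 4: δ(q0, □) = (q1, □, L)  ⊢  01[q1]1□ (head at position 2)
Step 5: δ(q1, 1) = (q1, 0, L)  ⊢  0[q1]10□ (head at position 1)
Step 6: δ(q1, 1) = (q1, 0, L)  ⊢  [q1]000□ (head at position 0)
Step 7: δ(q1, 0) = (q2, 1, L)  ⊢  [q2]□100□ (head at position -1)
Step 8: δ(q2, □) = (qA, □, R)  ⊢  □[qA]100□ (head at position 0)
The machine is in qA, so it halts and accepts.
Number of transitions executed: 8.

Final answer: 8 steps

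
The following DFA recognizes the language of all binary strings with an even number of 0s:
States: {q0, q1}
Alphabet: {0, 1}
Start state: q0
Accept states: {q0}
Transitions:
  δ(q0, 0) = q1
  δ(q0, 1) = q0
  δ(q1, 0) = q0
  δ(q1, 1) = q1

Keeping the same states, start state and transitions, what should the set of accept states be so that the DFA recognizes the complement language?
The DFA is complete (every state has a transition on every symbol), so the complement
is recognized by the same DFA with accepting and non-accepting states swapped.
Original accept states: {q0}
Complement accept states = All states - Original accept states
= {q0, q1} - {q0}
= {q1}
Complement language: strings with an ODD number of 0s

Final answer: {q1}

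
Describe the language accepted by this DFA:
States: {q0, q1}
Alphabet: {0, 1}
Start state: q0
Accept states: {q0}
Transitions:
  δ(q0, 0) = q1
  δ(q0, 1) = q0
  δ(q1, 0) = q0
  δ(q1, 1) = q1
Analyzing the DFA structure:
Start state: q0
Accept states: {q0}
Interpreting what each state remembers (checking against the transitions):
  q0: an even number of 0s has been read so far
  q1: an odd number of 0s has been read so far
  δ(q0, 0): in q0 (an even number of 0s has been read so far), after reading 0 we have: an odd number of 0s has been read so far → q1
  δ(q0, 1): in q0 (an even number of 0s has been read so far), after reading 1 we have: an even number of 0s has been read so far → q0
  δ(q1, 0): in q1 (an odd number of 0s has been read so far), after reading 0 we have: an even number of 0s has been read so far → q0
  δ(q1, 1): in q1 (an odd number of 0s has been read so far), after reading 1 we have: an odd number of 0s has been read so far → q1
A string is accepted iff it ends in {q0}, i.e. an even number of 0s has been read so far.
Language: All binary strings with an even number of 0s

Final answer: All binary strings with an even number of 0s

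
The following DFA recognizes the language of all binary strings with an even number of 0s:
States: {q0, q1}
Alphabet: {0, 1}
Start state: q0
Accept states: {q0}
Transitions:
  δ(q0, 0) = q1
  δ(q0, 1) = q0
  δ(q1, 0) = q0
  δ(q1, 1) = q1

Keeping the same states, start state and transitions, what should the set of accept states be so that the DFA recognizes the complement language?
The DFA is complete (every state has a transition on every symbol), so the complement
is recognized by the same DFA with accepting and non-accepting states swapped.
Original accept states: {q0}
Complement accept states = All states - Original accept states
= {q0, q1} - {q0}
= {q1}
Complement language: strings with an ODD number of 0s

Final answer: {q1}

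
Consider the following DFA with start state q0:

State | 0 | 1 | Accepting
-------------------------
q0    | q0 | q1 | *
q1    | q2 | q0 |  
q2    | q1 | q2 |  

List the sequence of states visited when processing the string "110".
q0 → q1 → q0 → q0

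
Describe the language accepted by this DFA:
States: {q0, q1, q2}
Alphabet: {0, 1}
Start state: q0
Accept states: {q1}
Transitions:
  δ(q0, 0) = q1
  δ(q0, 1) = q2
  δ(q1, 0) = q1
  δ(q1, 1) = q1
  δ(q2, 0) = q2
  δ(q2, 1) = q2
Analyzing the DFA structure:
Start state: q0
Accept states: {q1}
Interpreting what each state remembers (checking against the transitions):
  q0: nothing has been read yet
  q1: the first symbol was 0
  q2: the first symbol was 1 (trap state)
  δ(q0, 0): in q0 (nothing has been read yet), after reading 0 we have: the first symbol was 0 → q1
  δ(q0, 1): in q0 (nothing has been read yet), after reading 1 we have: the first symbol was 1 (trap state) → q2
  δ(q1, 0): in q1 (the first symbol was 0), after reading 0 we have: the first symbol was 0 → q1
  δ(q1, 1): in q1 (the first symbol was 0), after reading 1 we have: the first symbol was 0 → q1
  δ(q2, 0): in q2 (the first symbol was 1 (trap state)), after reading 0 we have: the first symbol was 1 (trap state) → q2
  δ(q2, 1): in q2 (the first symbol was 1 (trap state)), after reading 1 we have: the first symbol was 1 (trap state) → q2
A string is accepted iff it ends in {q1}, i.e. the first symbol was 0.
Language: All binary strings starting with 0

Final answer: All binary strings starting with 0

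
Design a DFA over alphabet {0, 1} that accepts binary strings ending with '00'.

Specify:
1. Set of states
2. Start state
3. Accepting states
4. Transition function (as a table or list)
One valid DFA (any DFA recognizing the same language is acceptable):
States: {q0, q1, q2}
Start: q0
Accepting: {q2}
Transitions (accepting states marked with *):
State | 0 | 1 | Accepting
-------------------------
q0    | q1 | q0 |  
q1    | q2 | q0 |  
q2    | q2 | q0 | *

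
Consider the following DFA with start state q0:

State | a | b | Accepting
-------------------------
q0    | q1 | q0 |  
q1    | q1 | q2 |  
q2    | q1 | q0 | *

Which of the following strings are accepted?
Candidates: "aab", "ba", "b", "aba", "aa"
"aab": q0 → q1 → q1 → q2; q2 is accepting → accepted
"ba": q0 → q0 → q1; q1 is not accepting → rejected
"b": q0 → q0; q0 is not accepting → rejected
"aba": q0 → q1 → q2 → q1; q1 is not accepting → rejected
"aa": q0 → q1 → q1; q1 is not accepting → rejected

Final answer: "aab"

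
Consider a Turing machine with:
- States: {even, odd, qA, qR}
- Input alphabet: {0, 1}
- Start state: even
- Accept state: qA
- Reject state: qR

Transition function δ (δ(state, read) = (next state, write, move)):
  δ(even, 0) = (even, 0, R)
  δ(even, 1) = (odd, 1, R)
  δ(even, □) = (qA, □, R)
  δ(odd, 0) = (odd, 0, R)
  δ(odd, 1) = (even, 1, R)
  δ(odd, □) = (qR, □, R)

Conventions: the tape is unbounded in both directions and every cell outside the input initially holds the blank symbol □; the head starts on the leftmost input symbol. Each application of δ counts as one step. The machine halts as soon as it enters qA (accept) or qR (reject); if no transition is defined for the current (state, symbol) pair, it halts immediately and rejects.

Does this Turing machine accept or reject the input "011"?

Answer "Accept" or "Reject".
Step 0: [even]011 (head at position 0)
Step 1: δ(even, 0) = (even, 0, R)  ⊢  0[even]11 (head at position 1)
Step 2: δ(even, 1) = (odd, 1, R)  ⊢  01[odd]1 (head at position 2)
Step 3: δ(odd, 1) = (even, 1, R)  ⊢  011[even]□ (head at position 3)
Step 4: δ(even, □) = (qA, □, R)  ⊢  011□[qA]□ (head at position 4)
The machine is in qA, so it halts and accepts.

Final answer: Accept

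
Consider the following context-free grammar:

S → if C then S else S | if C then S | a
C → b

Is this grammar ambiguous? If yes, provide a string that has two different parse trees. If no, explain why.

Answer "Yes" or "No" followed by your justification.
The 'dangling else' can attach to either if. Two leftmost derivations of  if b then if b then a else a:
  (1) S ⇒ if C then S else S ⇒ if b then S else S ⇒ if b then if C then S else S ⇒ if b then if b then S else S ⇒ if b then if b then a else S ⇒ if b then if b then a else a   (else belongs to the outer if)
  (2) S ⇒ if C then S ⇒ if b then S ⇒ if b then if C then S else S ⇒ if b then if b then S else S ⇒ if b then if b then a else S ⇒ if b then if b then a else a   (else belongs to the inner if)
Two distinct parse trees for the same string, so the grammar is ambiguous.

Final answer: Yes - the string 'if b then if b then a else a' has two distinct leftmost derivations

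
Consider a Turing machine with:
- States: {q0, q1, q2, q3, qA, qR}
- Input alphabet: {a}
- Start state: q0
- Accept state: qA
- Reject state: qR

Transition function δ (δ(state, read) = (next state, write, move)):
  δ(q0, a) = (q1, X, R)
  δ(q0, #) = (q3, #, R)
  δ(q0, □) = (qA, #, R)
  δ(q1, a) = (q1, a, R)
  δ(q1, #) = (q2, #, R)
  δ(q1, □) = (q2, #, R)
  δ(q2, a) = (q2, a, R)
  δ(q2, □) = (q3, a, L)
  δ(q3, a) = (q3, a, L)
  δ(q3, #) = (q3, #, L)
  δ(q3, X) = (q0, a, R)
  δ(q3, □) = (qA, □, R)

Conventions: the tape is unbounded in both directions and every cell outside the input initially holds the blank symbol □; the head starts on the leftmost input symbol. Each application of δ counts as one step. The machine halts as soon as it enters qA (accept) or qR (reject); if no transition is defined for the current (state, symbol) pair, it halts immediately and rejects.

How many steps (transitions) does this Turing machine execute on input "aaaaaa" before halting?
Trace (configuration after each step, as tape_left[state]tape_right with head position):
Step 0: [q0]aaaaaa (head at position 0)
Step 1: X[q1]aaaaa (head 1)
Step 2: Xa[q1]aaaa (head 2)
Step 3: Xaa[q1]aaa (head 3)
Step 4: Xaaa[q1]aa (head 4)
Step 5: Xaaaa[q1]a (head 5)
Step 6: Xaaaaa[q1]□ (head 6)
Step 7: Xaaaaa#[q2]□ (head 7)
Step 8: Xaaaaa[q3]#a (head 6)
Step 9: Xaaaa[q3]a#a (head 5)
Step 10: Xaaa[q3]aa#a (head 4)
Step 11: Xaa[q3]aaa#a (head 3)
Step 12: Xa[q3]aaaa#a (head 2)
Step 13: X[q3]aaaaa#a (head 1)
Step 14: [q3]Xaaaaa#a (head 0)
Step 15: a[q0]aaaaa#a (head 1)
Step 16: aX[q1]aaaa#a (head 2)
Step 17: aXa[q1]aaa#a (head 3)
Step 18: aXaa[q1]aa#a (head 4)
Step 19: aXaaa[q1]a#a (head 5)
Step 20: aXaaaa[q1]#a (head 6)
Step 21: aXaaaa#[q2]a (head 7)
Step 22: aXaaaa#a[q2]□ (head 8)
Step 23: aXaaaa#[q3]aa (head 7)
Step 24: aXaaaa[q3]#aa (head 6)
Step 25: aXaaa[q3]a#aa (head 5)
Step 26: aXaa[q3]aa#aa (head 4)
Step 27: aXa[q3]aaa#aa (head 3)
Step 28: aX[q3]aaaa#aa (head 2)
Step 29: a[q3]Xaaaa#aa (head 1)
Step 30: aa[q0]aaaa#aa (head 2)
Step 31: aaX[q1]aaa#aa (head 3)
Step 32: aaXa[q1]aa#aa (head 4)
Step 33: aaXaa[q1]a#aa (head 5)
Step 34: aaXaaa[q1]#aa (head 6)
Step 35: aaXaaa#[q2]aa (head 7)
Step 36: aaXaaa#a[q2]a (head 8)
Step 37: aaXaaa#aa[q2]□ (head 9)
Step 38: aaXaaa#a[q3]aa (head 8)
Step 39: aaXaaa#[q3]aaa (head 7)
Step 40: aaXaaa[q3]#aaa (head 6)
Step 41: aaXaa[q3]a#aaa (head 5)
Step 42: aaXa[q3]aa#aaa (head 4)
Step 43: aaX[q3]aaa#aaa (head 3)
Step 44: aa[q3]Xaaa#aaa (head 2)
Step 45: aaa[q0]aaa#aaa (head 3)
Step 46: aaaX[q1]aa#aaa (head 4)
Step 47: aaaXa[q1]a#aaa (head 5)
Step 48: aaaXaa[q1]#aaa (head 6)
Step 49: aaaXaa#[q2]aaa (head 7)
Step 50: aaaXaa#a[q2]aa (head 8)
Step 51: aaaXaa#aa[q2]a (head 9)
Step 52: aaaXaa#aaa[q2]□ (head 10)
Step 53: aaaXaa#aa[q3]aa (head 9)
Step 54: aaaXaa#a[q3]aaa (head 8)
Step 55: aaaXaa#[q3]aaaa (head 7)
Step 56: aaaXaa[q3]#aaaa (head 6)
Step 57: aaaXa[q3]a#aaaa (head 5)
Step 58: aaaX[q3]aa#aaaa (head 4)
Step 59: aaa[q3]Xaa#aaaa (head 3)
Step 60: aaaa[q0]aa#aaaa (head 4)
Step 61: aaaaX[q1]a#aaaa (head 5)
Step 62: aaaaXa[q1]#aaaa (head 6)
Step 63: aaaaXa#[q2]aaaa (head 7)
Step 64: aaaaXa#a[q2]aaa (head 8)
Step 65: aaaaXa#aa[q2]aa (head 9)
Step 66: aaaaXa#aaa[q2]a (head 10)
Step 67: aaaaXa#aaaa[q2]□ (head 11)
Step 68: aaaaXa#aaa[q3]aa (head 10)
Step 69: aaaaXa#aa[q3]aaa (head 9)
Step 70: aaaaXa#a[q3]aaaa (head 8)
Step 71: aaaaXa#[q3]aaaaa (head 7)
Step 72: aaaaXa[q3]#aaaaa (head 6)
Step 73: aaaaX[q3]a#aaaaa (head 5)
Step 74: aaaa[q3]Xa#aaaaa (head 4)
Step 75: aaaaa[q0]a#aaaaa (head 5)
Step 76: aaaaaX[q1]#aaaaa (head 6)
Step 77: aaaaaX#[q2]aaaaa (head 7)
Step 78: aaaaaX#a[q2]aaaa (head 8)
Step 79: aaaaaX#aa[q2]aaa (head 9)
Step 80: aaaaaX#aaa[q2]aa (head 10)
Step 81: aaaaaX#aaaa[q2]a (head 11)
Step 82: aaaaaX#aaaaa[q2]□ (head 12)
Step 83: aaaaaX#aaaa[q3]aa (head 11)
Step 84: aaaaaX#aaa[q3]aaa (head 10)
Step 85: aaaaaX#aa[q3]aaaa (head 9)
Step 86: aaaaaX#a[q3]aaaaa (head 8)
Step 87: aaaaaX#[q3]aaaaaa (head 7)
Step 88: aaaaaX[q3]#aaaaaa (head 6)
Step 89: aaaaa[q3]X#aaaaaa (head 5)
Step 90: aaaaaa[q0]#aaaaaa (head 6)
Step 91: aaaaaa#[q3]aaaaaa (head 7)
Step 92: aaaaaa[q3]#aaaaaa (head 6)
Step 93: aaaaa[q3]a#aaaaaa (head 5)
Step 94: aaaa[q3]aa#aaaaaa (head 4)
Step 95: aaa[q3]aaa#aaaaaa (head 3)
Step 96: aa[q3]aaaa#aaaaaa (head 2)
Step 97: a[q3]aaaaa#aaaaaa (head 1)
Step 98: [q3]aaaaaa#aaaaaa (head 0)
Step 99: [q3]□aaaaaa#aaaaaa (head -1)
Step 100: □[qA]aaaaaa#aaaaaa (head 0)
The machine is in qA, so it halts and accepts.
Number of transitions executed: 100.

Final answer: 100 steps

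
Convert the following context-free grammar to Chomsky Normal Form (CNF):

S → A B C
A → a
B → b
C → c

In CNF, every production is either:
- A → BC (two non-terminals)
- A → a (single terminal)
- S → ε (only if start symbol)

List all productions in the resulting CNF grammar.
The grammar has no ε-productions or unit productions to eliminate.
A → a is already in CNF (single terminal) – keep it.
B → b is already in CNF (single terminal) – keep it.
C → c is already in CNF (single terminal) – keep it.
S → A B C has 3 symbols on the right: break it into binary productions S → A X0, X0 → B C.
Resulting CNF grammar (5 productions): A → a; B → b; C → c; S → A X0; X0 → B C

Final answer: A → a; B → b; C → c; S → A X0; X0 → B C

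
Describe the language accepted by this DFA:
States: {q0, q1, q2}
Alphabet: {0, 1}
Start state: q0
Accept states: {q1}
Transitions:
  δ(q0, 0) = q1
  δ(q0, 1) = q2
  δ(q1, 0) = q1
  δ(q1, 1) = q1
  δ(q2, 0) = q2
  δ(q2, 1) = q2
Analyzing the DFA structure:
Start state: q0
Accept states: {q1}
Interpreting what each state remembers (checking against the transitions):
  q0: nothing has been read yet
  q1: the first symbol was 0
  q2: the first symbol was 1 (trap state)
  δ(q0, 0): in q0 (nothing has been read yet), after reading 0 we have: the first symbol was 0 → q1
  δ(q0, 1): in q0 (nothing has been read yet), after reading 1 we have: the first symbol was 1 (trap state) → q2
  δ(q1, 0): in q1 (the first symbol was 0), after reading 0 we have: the first symbol was 0 → q1
  δ(q1, 1): in q1 (the first symbol was 0), after reading 1 we have: the first symbol was 0 → q1
  δ(q2, 0): in q2 (the first symbol was 1 (trap state)), after reading 0 we have: the first symbol was 1 (trap state) → q2
  δ(q2, 1): in q2 (the first symbol was 1 (trap state)), after reading 1 we have: the first symbol was 1 (trap state) → q2
A string is accepted iff it ends in {q1}, i.e. the first symbol was 0.
Language: All binary strings starting with 0

Final answer: All binary strings starting with 0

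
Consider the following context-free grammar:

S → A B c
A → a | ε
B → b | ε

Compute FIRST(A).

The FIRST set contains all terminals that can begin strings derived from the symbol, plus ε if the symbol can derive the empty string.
A → a contributes a; A → ε makes A nullable, contributing ε. FIRST(A) = {a, ε}.

Final answer: {a, ε}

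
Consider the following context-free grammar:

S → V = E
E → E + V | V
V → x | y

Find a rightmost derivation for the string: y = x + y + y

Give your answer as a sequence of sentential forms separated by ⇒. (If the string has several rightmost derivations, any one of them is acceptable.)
Start with S.
Step 1: the rightmost non-terminal is S; apply S → V = E:  V = E
Step 2: the rightmost non-terminal is E; apply E → E + V:  V = E + V
Step 3: the rightmost non-terminal is V; apply V → y:  V = E + y
Step 4: the rightmost non-terminal is E; apply E → E + V:  V = E + V + y
Step 5: the rightmost non-terminal is V; apply V → y:  V = E + y + y
Step 6: the rightmost non-terminal is E; apply E → V:  V = V + y + y
Step 7: the rightmost non-terminal is V; apply V → x:  V = x + y + y
Step 8: the rightmost non-terminal is V; apply V → y:  y = x + y + y

Final answer: S ⇒ V = E ⇒ V = E + V ⇒ V = E + y ⇒ V = E + V + y ⇒ V = E + y + y ⇒ V = V + y + y ⇒ V = x + y + y ⇒ y = x + y + y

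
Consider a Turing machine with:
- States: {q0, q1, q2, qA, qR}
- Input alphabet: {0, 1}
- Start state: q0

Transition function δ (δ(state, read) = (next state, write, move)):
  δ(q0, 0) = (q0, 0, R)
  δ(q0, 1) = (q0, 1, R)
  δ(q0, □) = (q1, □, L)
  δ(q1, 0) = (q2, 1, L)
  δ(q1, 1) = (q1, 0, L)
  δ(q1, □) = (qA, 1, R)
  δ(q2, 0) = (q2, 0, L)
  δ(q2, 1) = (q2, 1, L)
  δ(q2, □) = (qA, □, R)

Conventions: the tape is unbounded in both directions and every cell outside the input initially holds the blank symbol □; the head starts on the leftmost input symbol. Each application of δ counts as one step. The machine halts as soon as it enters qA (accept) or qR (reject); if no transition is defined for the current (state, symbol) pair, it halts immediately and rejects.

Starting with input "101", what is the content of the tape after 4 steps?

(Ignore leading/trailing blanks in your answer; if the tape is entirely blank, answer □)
Step 0: [q0]101 (head at position 0)
Step 1: δ(q0, 1) = (q0, 1, R)  ⊢  1[q0]01 (head at position 1)
Step 2: δ(q0, 0) = (q0, 0, R)  ⊢  10[q0]1 (head at position 2)
Step 3: δ(q0, 1) = (q0, 1, R)  ⊢  101[q0]□ (head at position 3)
Step 4: δ(q0, □) = (q1, □, L)  ⊢  10[q1]1□ (head at position 2)
Tape after 4 steps (ignoring surrounding blanks): 101

Final answer: Tape: 101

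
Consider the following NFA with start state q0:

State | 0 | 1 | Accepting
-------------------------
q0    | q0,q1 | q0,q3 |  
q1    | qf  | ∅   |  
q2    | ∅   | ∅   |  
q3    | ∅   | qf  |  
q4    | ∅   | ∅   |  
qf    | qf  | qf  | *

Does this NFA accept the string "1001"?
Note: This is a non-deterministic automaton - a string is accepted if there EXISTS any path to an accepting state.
Track the set of states the NFA could be in: start {q0}
Read '1': {q0} → {q0, q3}
Read '0': {q0, q3} → {q0, q1}
Read '0': {q0, q1} → {q0, q1, qf}
Read '1': {q0, q1, qf} → {q0, q3, qf}
Final set {q0, q3, qf} contains accepting state(s) {qf} → accepted.

Final answer: Yes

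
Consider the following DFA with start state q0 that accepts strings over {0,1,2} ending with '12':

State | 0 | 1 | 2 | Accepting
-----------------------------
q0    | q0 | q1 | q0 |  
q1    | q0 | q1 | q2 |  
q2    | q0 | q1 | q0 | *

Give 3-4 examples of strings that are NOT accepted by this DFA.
Any strings that end in a non-accepting state work; for example:
"010": q0 → q0 → q1 → q0; q0 is not accepting → rejected
"0120": q0 → q0 → q1 → q2 → q0; q0 is not accepting → rejected
"2022": q0 → q0 → q0 → q0 → q0; q0 is not accepting → rejected
"2220": q0 → q0 → q0 → q0 → q0; q0 is not accepting → rejected

Final answer: "010", "0120", "2022", "2220"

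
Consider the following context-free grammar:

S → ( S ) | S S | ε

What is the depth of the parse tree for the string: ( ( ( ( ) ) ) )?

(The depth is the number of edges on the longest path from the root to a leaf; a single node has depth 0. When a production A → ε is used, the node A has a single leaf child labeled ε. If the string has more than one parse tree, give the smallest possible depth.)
The string is 4 nested pairs. The shallowest parse tree applies S → ( S ) 4 times (one node per nested pair, each a child of the previous) and then S → ε in the middle.
S nodes at depths 0..4, ε leaf at depth 5; parentheses leaves are at depths 1..4.
(Using S → S S with an S → ε child anywhere only adds levels, so it cannot give a shallower tree.)
Depth = 5.

Final answer: 5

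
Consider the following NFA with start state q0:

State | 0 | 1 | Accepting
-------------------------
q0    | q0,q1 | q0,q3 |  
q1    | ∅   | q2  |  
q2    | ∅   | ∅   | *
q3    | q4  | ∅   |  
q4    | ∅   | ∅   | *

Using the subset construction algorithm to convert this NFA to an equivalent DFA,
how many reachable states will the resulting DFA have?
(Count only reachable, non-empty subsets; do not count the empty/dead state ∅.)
Start subset: {q0}
{q0}: on 0 → {q0, q1}, on 1 → {q0, q3}
{q0, q1}: on 0 → {q0, q1}, on 1 → {q0, q2, q3}
{q0, q3}: on 0 → {q0, q1, q4}, on 1 → {q0, q3}
{q0, q2, q3}: on 0 → {q0, q1, q4}, on 1 → {q0, q3}
{q0, q1, q4}: on 0 → {q0, q1}, on 1 → {q0, q2, q3}
Reachable non-empty subsets: {q0}, {q0, q1}, {q0, q3}, {q0, q2, q3}, {q0, q1, q4} — 5 in total.

Final answer: 5 states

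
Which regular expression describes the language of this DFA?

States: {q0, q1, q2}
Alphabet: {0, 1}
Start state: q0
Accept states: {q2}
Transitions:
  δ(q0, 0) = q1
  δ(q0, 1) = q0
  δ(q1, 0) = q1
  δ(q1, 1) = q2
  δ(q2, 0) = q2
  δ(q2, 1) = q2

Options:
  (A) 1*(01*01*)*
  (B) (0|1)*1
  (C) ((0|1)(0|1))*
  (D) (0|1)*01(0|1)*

Testing sample strings against the DFA:
  '001' -> accepted
  '01' -> accepted
  '101' -> accepted
  '00110' -> accepted
Checking each option for a counterexample:
  (A) 1*(01*01*)*: ε is rejected by the DFA but matches the regex → eliminated
  (B) (0|1)*1: '1' is rejected by the DFA but matches the regex → eliminated
  (C) ((0|1)(0|1))*: ε is rejected by the DFA but matches the regex → eliminated
  (D) (0|1)*01(0|1)*: agrees with the DFA on all strings of length ≤ 4
Only (D) (0|1)*01(0|1)* is consistent with the DFA.

Final answer: (D) (0|1)*01(0|1)*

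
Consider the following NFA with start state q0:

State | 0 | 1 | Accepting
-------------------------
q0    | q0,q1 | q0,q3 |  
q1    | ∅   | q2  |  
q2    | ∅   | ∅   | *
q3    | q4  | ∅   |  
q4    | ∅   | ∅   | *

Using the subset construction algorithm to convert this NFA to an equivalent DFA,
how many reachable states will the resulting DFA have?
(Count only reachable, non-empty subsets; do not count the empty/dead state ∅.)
Start subset: {q0}
{q0}: on 0 → {q0, q1}, on 1 → {q0, q3}
{q0, q1}: on 0 → {q0, q1}, on 1 → {q0, q2, q3}
{q0, q3}: on 0 → {q0, q1, q4}, on 1 → {q0, q3}
{q0, q2, q3}: on 0 → {q0, q1, q4}, on 1 → {q0, q3}
{q0, q1, q4}: on 0 → {q0, q1}, on 1 → {q0, q2, q3}
Reachable non-empty subsets: {q0}, {q0, q1}, {q0, q3}, {q0, q2, q3}, {q0, q1, q4} — 5 in total.

Final answer: 5 states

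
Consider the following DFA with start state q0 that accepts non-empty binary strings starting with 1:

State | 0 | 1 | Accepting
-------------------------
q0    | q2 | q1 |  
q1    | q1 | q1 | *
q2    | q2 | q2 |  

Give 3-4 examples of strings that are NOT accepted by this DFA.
Any strings that end in a non-accepting state work; for example:
"000": q0 → q2 → q2 → q2; q2 is not accepting → rejected
"001": q0 → q2 → q2 → q2; q2 is not accepting → rejected
"010": q0 → q2 → q2 → q2; q2 is not accepting → rejected
"0010": q0 → q2 → q2 → q2 → q2; q2 is not accepting → rejected

Final answer: "000", "001", "010", "0010"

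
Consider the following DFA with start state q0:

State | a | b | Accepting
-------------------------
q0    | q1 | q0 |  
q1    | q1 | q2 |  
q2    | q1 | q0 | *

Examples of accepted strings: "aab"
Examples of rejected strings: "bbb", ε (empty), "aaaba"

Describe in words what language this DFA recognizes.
strings over {a,b} ending with 'ab'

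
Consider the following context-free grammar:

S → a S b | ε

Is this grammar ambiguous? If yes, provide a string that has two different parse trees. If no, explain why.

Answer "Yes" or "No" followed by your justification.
At every step exactly one production applies: if the remaining string to generate is non-empty it starts with a and ends with b, forcing S → a S b; if it is empty, S → ε is forced. Hence each string a^n b^n has exactly one derivation (S → a S b applied n times, then S → ε) and one parse tree.

Final answer: No - the grammar is unambiguous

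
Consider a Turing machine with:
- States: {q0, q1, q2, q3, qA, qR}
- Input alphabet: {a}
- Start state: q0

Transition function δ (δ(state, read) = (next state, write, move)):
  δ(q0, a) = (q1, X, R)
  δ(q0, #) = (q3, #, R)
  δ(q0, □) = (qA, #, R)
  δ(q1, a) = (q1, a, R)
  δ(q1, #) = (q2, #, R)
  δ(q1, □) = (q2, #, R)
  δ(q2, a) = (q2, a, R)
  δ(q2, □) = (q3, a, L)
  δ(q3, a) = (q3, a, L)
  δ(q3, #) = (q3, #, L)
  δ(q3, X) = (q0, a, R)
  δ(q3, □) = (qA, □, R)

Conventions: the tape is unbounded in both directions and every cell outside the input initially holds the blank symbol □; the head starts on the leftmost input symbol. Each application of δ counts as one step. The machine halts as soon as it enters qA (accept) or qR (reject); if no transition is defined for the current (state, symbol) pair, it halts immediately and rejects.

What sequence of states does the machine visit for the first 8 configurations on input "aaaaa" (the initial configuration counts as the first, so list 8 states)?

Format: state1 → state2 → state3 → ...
Step 0: [q0]aaaaa (head at position 0)
Step 1: δ(q0, a) = (q1, X, R)  ⊢  X[q1]aaaa (head at position 1)
Step 2: δ(q1, a) = (q1, a, R)  ⊢  Xa[q1]aaa (head at position 2)
Step 3: δ(q1, a) = (q1, a, R)  ⊢  Xaa[q1]aa (head at position 3)
Step 4: δ(q1, a) = (q1, a, R)  ⊢  Xaaa[q1]a (head at position 4)
Step 5: δ(q1, a) = (q1, a, R)  ⊢  Xaaaa[q1]□ (head at position 5)
Step 6: δ(q1, □) = (q2, #, R)  ⊢  Xaaaa#[q2]□ (head at position 6)
Step 7: δ(q2, □) = (q3, a, L)  ⊢  Xaaaa[q3]#a (head at position 5)
Reading off the states of these 8 configurations: q0 → q1 → q1 → q1 → q1 → q1 → q2 → q3

Final answer: q0 → q1 → q1 → q1 → q1 → q1 → q2 → q3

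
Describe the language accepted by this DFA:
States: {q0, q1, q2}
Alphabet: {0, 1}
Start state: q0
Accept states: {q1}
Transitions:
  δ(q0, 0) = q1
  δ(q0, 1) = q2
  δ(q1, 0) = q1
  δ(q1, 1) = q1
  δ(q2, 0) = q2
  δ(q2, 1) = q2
Analyzing the DFA structure:
Start state: q0
Accept states: {q1}
Interpreting what each state remembers (checking against the transitions):
  q0: nothing has been read yet
  q1: the first symbol was 0
  q2: the first symbol was 1 (trap state)
  δ(q0, 0): in q0 (nothing has been read yet), after reading 0 we have: the first symbol was 0 → q1
  δ(q0, 1): in q0 (nothing has been read yet), after reading 1 we have: the first symbol was 1 (trap state) → q2
  δ(q1, 0): in q1 (the first symbol was 0), after reading 0 we have: the first symbol was 0 → q1
  δ(q1, 1): in q1 (the first symbol was 0), after reading 1 we have: the first symbol was 0 → q1
  δ(q2, 0): in q2 (the first symbol was 1 (trap state)), after reading 0 we have: the first symbol was 1 (trap state) → q2
  δ(q2, 1): in q2 (the first symbol was 1 (trap state)), after reading 1 we have: the first symbol was 1 (trap state) → q2
A string is accepted iff it ends in {q1}, i.e. the first symbol was 0.
Language: All binary strings starting with 0

Final answer: All binary strings starting with 0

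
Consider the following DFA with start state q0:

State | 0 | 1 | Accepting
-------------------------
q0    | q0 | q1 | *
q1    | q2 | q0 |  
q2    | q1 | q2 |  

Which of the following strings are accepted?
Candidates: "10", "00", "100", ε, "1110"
"10": q0 → q1 → q2; q2 is not accepting → rejected
"00": q0 → q0 → q0; q0 is accepting → accepted
"100": q0 → q1 → q2 → q1; q1 is not accepting → rejected
ε: q0; q0 is accepting → accepted
"1110": q0 → q1 → q0 → q1 → q2; q2 is not accepting → rejected

Final answer: "00", ε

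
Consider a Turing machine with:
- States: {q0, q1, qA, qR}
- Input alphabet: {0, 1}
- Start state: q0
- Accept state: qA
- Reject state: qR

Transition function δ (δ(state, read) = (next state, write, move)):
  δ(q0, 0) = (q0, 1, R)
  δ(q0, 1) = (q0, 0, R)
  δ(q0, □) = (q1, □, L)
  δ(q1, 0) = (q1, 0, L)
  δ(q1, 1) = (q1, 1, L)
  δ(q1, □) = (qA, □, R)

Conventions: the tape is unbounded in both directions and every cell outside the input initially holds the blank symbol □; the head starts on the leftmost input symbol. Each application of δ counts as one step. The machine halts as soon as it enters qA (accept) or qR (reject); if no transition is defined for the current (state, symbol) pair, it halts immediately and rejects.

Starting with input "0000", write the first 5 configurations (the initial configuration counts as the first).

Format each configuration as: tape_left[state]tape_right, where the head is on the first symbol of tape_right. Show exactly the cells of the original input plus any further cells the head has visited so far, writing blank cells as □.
Step 0: [q0]0000 (head at position 0)
Step 1: δ(q0, 0) = (q0, 1, R)  ⊢  1[q0]000 (head at position 1)
Step 2: δ(q0, 0) = (q0, 1, R)  ⊢  11[q0]00 (head at position 2)
Step 3: δ(q0, 0) = (q0, 1, R)  ⊢  111[q0]0 (head at position 3)
Step 4: δ(q0, 0) = (q0, 1, R)  ⊢  1111[q0]□ (head at position 4)

Final answer: [q0]0000 ⊢ 1[q0]000 ⊢ 11[q0]00 ⊢ 111[q0]0 ⊢ 1111[q0]□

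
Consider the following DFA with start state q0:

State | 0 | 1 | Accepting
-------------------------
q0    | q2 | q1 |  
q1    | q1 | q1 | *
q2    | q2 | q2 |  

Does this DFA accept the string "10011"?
Start in q0.
Read '1': q0 → q1
Read '0': q1 → q1
Read '0': q1 → q1
Read '1': q1 → q1
Read '1': q1 → q1
Final state q1 is accepting, so the string is accepted.

Final answer: Yes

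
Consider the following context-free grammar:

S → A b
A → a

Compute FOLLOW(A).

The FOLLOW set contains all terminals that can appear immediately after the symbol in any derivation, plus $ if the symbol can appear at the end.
A occurs only in S → A b, where it is immediately followed by the terminal b. So FOLLOW(A) = {b}.

Final answer: {b}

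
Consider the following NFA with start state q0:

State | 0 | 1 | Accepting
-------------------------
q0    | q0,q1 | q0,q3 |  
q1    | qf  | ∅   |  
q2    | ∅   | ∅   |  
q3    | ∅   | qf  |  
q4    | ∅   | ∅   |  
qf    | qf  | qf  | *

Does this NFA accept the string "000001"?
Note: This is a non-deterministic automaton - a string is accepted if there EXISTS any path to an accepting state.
Track the set of states the NFA could be in: start {q0}
Read '0': {q0} → {q0, q1}
Read '0': {q0, q1} → {q0, q1, qf}
Read '0': {q0, q1, qf} → {q0, q1, qf}
Read '0': {q0, q1, qf} → {q0, q1, qf}
Read '0': {q0, q1, qf} → {q0, q1, qf}
Read '1': {q0, q1, qf} → {q0, q3, qf}
Final set {q0, q3, qf} contains accepting state(s) {qf} → accepted.

Final answer: Yes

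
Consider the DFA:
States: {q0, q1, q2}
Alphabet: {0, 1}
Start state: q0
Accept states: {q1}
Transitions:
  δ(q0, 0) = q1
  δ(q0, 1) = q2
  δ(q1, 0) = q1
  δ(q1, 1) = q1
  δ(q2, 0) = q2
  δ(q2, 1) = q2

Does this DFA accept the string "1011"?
Processing string "1011":
  q0 --1--> q2
  q2 --0--> q2
  q2 --1--> q2
  q2 --1--> q2
Final state: q2
Accept states: {q1}
q2 is not an accept state, so the string is rejected.

Final answer: No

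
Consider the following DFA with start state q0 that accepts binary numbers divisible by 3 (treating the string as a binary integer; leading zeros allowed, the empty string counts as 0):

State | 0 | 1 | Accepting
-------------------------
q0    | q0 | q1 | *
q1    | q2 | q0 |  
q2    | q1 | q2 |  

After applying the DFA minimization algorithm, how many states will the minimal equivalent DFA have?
All 3 states are reachable from q0, so none can be removed as unreachable.
Table-filling: first mark every (accepting, non-accepting) pair as distinguishable (accepting: {q0}; non-accepting: {q1, q2}).
Round 1: (q1, q2) on '1' go to q0 and q2, already distinguishable → mark.
Every pair of states is distinguishable, so the DFA is already minimal.
Equivalence classes: {q0}, {q1}, {q2} → 3 states.

Final answer: 3 states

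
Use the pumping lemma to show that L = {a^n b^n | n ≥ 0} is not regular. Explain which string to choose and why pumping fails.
Language: L = {a^n b^n | n ≥ 0} (equal numbers of a's followed by b's)
Step 1: Assume for contradiction that L is regular, with pumping length p.
Step 2: Choose s = a^p b^p. Then s ∈ L (it has p a's followed by p b's) and |s| ≥ p.
Step 3: Consider any decomposition s = xyz with |xy| ≤ p and |y| > 0. Since |xy| ≤ p and the first p symbols of s are all a's, y = a^k for some k with 1 ≤ k ≤ p.
Step 4: Pumping up (i = 2): xy²z = a^(p+k) b^p, which has more a's than b's, so xy²z ∉ L.
This contradicts the pumping lemma, so L is not regular.

Final answer: Choose s = a^p b^p. Since |xy| ≤ p, y = a^k with k ≥ 1. Then xy²z = a^(p+k) b^p ∉ L.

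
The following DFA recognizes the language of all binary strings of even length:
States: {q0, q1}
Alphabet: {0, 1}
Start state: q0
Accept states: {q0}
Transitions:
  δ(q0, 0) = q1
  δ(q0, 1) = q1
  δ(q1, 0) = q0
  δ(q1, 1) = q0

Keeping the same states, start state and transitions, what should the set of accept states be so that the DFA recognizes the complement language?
The DFA is complete (every state has a transition on every symbol), so the complement
is recognized by the same DFA with accepting and non-accepting states swapped.
Original accept states: {q0}
Complement accept states = All states - Original accept states
= {q0, q1} - {q0}
= {q1}
Complement language: strings of ODD length

Final answer: {q1}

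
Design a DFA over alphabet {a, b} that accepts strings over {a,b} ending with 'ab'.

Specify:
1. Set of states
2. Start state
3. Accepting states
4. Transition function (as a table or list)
One valid DFA (any DFA recognizing the same language is acceptable):
States: {q0, q1, q2}
Start: q0
Accepting: {q2}
Transitions (accepting states marked with *):
State | a | b | Accepting
-------------------------
q0    | q1 | q0 |  
q1    | q1 | q2 |  
q2    | q1 | q0 | *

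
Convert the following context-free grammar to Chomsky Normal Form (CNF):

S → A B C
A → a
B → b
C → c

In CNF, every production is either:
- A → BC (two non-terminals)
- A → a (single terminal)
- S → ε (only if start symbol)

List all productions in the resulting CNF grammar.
The grammar has no ε-productions or unit productions to eliminate.
A → a is already in CNF (single terminal) – keep it.
B → b is already in CNF (single terminal) – keep it.
C → c is already in CNF (single terminal) – keep it.
S → A B C has 3 symbols on the right: break it into binary productions S → A X0, X0 → B C.
Resulting CNF grammar (5 productions): A → a; B → b; C → c; S → A X0; X0 → B C

Final answer: A → a; B → b; C → c; S → A X0; X0 → B C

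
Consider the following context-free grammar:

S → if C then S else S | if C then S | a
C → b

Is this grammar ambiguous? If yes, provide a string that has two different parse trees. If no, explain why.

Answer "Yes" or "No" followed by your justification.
The 'dangling else' can attach to either if. Two leftmost derivations of  if b then if b then a else a:
  (1) S ⇒ if C then S else S ⇒ if b then S else S ⇒ if b then if C then S else S ⇒ if b then if b then S else S ⇒ if b then if b then a else S ⇒ if b then if b then a else a   (else belongs to the outer if)
  (2) S ⇒ if C then S ⇒ if b then S ⇒ if b then if C then S else S ⇒ if b then if b then S else S ⇒ if b then if b then a else S ⇒ if b then if b then a else a   (else belongs to the inner if)
Two distinct parse trees for the same string, so the grammar is ambiguous.

Final answer: Yes - the string 'if b then if b then a else a' has two distinct leftmost derivations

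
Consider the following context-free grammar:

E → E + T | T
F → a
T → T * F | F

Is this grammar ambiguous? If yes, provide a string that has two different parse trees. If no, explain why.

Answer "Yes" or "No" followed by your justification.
This is the standard stratified expression grammar: '+' is introduced only by the left-recursive rule E → E + T and '*' only by the left-recursive rule T → T * F, with F → a. For any string, the last '+' must be the one produced at the root E (everything after it is a T containing no '+'), and likewise within each T the last '*' is produced at its root. This fixes the parse tree uniquely (left-associative, '*' binding tighter than '+'), so every string has exactly one parse tree.

Final answer: No - the grammar is unambiguous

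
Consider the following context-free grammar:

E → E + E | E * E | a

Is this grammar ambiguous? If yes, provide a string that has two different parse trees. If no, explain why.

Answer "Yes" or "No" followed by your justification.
Two different leftmost derivations of a + a * a:
  (1) E ⇒ E + E ⇒ a + E ⇒ a + E * E ⇒ a + a * E ⇒ a + a * a   (tree groups a + (a * a))
  (2) E ⇒ E * E ⇒ E + E * E ⇒ a + E * E ⇒ a + a * E ⇒ a + a * a   (tree groups (a + a) * a)
Two distinct leftmost derivations = two distinct parse trees, so the grammar is ambiguous.

Final answer: Yes - the string 'a + a * a' has two distinct leftmost derivations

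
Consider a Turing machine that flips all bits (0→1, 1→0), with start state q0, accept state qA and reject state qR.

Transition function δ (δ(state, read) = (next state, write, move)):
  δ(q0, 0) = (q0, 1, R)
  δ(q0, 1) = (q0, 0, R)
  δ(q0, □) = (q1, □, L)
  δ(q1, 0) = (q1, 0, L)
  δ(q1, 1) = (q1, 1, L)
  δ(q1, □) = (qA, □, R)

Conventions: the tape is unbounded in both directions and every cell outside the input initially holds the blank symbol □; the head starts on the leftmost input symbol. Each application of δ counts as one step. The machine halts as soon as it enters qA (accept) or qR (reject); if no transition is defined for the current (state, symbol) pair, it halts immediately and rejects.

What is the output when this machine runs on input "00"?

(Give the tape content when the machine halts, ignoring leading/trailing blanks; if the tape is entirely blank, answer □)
Step 0: [q0]00 (head at position 0)
Step 1: δ(q0, 0) = (q0, 1, R)  ⊢  1[q0]0 (head at position 1)
Step 2: δ(q0, 0) = (q0, 1, R)  ⊢  11[q0]□ (head at position 2)
Step 3: δ(q0, □) = (q1, □, L)  ⊢  1[q1]1□ (head at position 1)
Step 4: δ(q1, 1) = (q1, 1, L)  ⊢  [q1]11□ (head at position 0)
Step 5: δ(q1, 1) = (q1, 1, L)  ⊢  [q1]□11□ (head at position -1)
Step 6: δ(q1, □) = (qA, □, R)  ⊢  □[qA]11□ (head at position 0)
The machine is in qA, so it halts and accepts.
Tape content when halted (ignoring surrounding blanks): 11

Final answer: Output: 11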